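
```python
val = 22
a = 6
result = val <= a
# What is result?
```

Trace:
`val = 22` → val = 22
`a = 6` → a = 6
`result = val <= a` → result = False
So result = False

Answer: False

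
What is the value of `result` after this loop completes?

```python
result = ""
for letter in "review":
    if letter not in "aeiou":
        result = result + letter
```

Remove vowels from 'review'
`result` takes the values: "" → "r" → "rv" → "rvw"

Answer: "rvw"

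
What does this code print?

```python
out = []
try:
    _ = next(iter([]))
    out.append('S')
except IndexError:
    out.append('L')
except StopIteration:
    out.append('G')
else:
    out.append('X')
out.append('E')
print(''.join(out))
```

Execution trace: 'G' (except StopIteration) → 'E' (after the try/except). Output: GE

Answer: GE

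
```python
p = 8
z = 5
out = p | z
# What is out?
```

Trace:
`p = 8` → p = 8
`z = 5` → z = 5
`out = p | z` → out = 13
So out = 13

Answer: 13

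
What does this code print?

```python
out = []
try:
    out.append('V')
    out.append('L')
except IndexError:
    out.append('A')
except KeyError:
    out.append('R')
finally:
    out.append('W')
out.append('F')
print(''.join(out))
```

Execution trace: 'V' (try body) → 'L' (try body, no exception) → 'W' (finally) → 'F' (after the try/except). Output: VLWF

Answer: VLWF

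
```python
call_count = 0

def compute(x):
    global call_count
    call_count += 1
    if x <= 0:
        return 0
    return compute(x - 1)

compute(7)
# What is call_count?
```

Linear recursion stepping by 1: 8 calls from x=7 down to ≤0.

Answer: 8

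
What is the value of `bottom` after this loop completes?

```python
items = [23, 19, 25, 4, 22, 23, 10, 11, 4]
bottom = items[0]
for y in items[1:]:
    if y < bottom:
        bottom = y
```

Minimum of [23, 19, 25, 4, 22, 23, 10, 11, 4]
`bottom` takes the values: 23 → 19 → 4

Answer: 4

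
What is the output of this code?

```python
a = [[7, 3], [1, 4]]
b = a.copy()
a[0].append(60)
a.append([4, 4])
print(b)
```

Key concept: shallow copy with nested lists.
Step by step:
`a = [[7, 3], [1, 4]]` → a = [[7, 3], [1, 4]]
`b = a.copy()` → b = [[7, 3], [1, 4]]
`a[0].append(60)` → a = [[7, 3, 60], [1, 4]]; b = [[7, 3, 60], [1, 4]]
`a.append([4, 4])` → a = [[7, 3, 60], [1, 4], [4, 4]]
`print(b)` → prints [[7, 3, 60], [1, 4]]

Answer: [[7, 3, 60], [1, 4]]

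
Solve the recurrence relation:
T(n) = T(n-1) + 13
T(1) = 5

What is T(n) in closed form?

Unrolling: T(n) = T(1) + 13·(n-1) = 5 + 13(n-1) = 13n - 8.

Answer: T(n) = 13n - 8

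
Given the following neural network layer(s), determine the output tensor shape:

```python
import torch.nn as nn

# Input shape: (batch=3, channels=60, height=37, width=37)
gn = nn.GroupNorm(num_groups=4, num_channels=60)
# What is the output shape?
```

Input: (3, 60, 37, 37) -> Output: (3, 60, 37, 37)

Answer: (3, 60, 37, 37)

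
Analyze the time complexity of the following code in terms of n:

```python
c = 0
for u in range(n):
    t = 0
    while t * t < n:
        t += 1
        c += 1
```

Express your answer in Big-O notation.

Each loop level contributes: n × √n. Multiplying the contributions gives O(n√n).

Answer: O(n√n)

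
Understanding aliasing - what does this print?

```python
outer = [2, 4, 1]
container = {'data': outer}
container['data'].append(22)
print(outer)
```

Key concept: dict holds reference to list.
Step by step:
`outer = [2, 4, 1]` → outer = [2, 4, 1]
`container = {'data': outer}` → container = {'data': [2, 4, 1]}
`container['data'].append(22)` → outer = [2, 4, 1, 22]; container = {'data': [2, 4, 1, 22]}
`print(outer)` → prints [2, 4, 1, 22]

Answer: [2, 4, 1, 22]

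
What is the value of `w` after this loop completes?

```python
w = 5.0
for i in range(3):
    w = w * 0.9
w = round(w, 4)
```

Exponential decay: 5.0 * 0.9^3
`w` takes the values: 5.0 → 4.5 → 4.05 → 3.645

Answer: 3.645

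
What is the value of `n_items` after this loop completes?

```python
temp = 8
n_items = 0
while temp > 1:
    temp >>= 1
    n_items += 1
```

Count right shifts until 1
`n_items` takes the values: 0 → 1 → 2 → 3

Answer: 3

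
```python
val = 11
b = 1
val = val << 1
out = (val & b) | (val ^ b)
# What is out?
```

Trace:
`val = 11` → val = 11
`b = 1` → b = 1
`val = val << 1` → val = 22
`out = (val & b) | (val ^ b)` → out = 23
So out = 23

Answer: 23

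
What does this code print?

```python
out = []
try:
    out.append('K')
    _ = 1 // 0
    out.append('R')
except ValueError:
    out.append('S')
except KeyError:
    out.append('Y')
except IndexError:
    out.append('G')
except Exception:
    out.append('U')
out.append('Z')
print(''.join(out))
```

Execution trace: 'K' (try body) → 'U' (except Exception) → 'Z' (after the try/except). Output: KUZ

Answer: KUZ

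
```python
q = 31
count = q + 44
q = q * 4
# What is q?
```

Trace:
`q = 31` → q = 31
`count = q + 44` → count = 75
`q = q * 4` → q = 124
So q = 124

Answer: 124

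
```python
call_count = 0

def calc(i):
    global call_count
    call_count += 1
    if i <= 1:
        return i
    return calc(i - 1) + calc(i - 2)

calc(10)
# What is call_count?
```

Calls(i) = 1 + Calls(i-1) + Calls(i-2); Calls(0)=Calls(1)=1. For i=10 this gives 177.

Answer: 177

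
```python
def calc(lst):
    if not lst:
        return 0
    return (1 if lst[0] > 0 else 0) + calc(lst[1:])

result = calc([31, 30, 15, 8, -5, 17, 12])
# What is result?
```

Count of positive elements in [31, 30, 15, 8, -5, 17, 12] = 6

Answer: 6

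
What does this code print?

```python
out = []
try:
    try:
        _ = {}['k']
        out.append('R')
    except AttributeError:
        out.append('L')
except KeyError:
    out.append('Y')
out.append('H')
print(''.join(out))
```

Execution trace: 'Y' (outer except KeyError) → 'H' (after the try/except). Output: YH

Answer: YH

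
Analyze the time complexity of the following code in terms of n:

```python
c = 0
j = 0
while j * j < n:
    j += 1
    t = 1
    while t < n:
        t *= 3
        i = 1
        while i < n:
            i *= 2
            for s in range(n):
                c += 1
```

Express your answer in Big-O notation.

Each loop level contributes: √n × log n × log n × n. Multiplying the contributions gives O(n√n log² n).

Answer: O(n√n log² n)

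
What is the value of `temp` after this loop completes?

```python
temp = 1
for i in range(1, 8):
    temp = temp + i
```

Start at 1, add 1 through 7
`temp` takes the values: 1 → 2 → 4 → 7 → 11 → 16 → 22 → 29

Answer: 29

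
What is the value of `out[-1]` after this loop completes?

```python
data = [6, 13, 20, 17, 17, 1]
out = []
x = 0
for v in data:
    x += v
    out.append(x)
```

Cumulative sum ends at 74
`out` takes the values: [] → [6] → [6, 19] → [6, 19, 39] → [6, 19, 39, 56] → [6, 19, 39, 56, 73] → [6, 19, 39, 56, 73, 74]
So `out[-1]` = 74

Answer: 74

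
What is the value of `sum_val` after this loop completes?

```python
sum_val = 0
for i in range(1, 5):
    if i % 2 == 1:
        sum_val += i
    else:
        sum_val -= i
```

Add odd, subtract even
`sum_val` takes the values: 0 → 1 → -1 → 2 → -2

Answer: -2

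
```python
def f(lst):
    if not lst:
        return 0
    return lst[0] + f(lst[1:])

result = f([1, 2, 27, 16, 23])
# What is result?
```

1 + 2 + 27 + 16 + 23 + 0 = 69

Answer: 69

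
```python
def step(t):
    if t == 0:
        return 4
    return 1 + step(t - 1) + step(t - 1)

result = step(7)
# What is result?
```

step(t) = 1 + 2·step(t-1), step(0)=4. Closed form: (4+1)·2^7 - 1 = 639.

Answer: 639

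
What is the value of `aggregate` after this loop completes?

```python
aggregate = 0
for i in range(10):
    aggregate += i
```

Sum of 0 to 9 = 45
`aggregate` takes the values: 0 → 1 → 3 → 6 → 10 → 15 → 21 → 28 → 36 → 45

Answer: 45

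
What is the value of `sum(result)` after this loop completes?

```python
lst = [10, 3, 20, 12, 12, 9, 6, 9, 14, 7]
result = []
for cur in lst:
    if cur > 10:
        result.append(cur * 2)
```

Sum of doubled values > 10
`result` takes the values: [] → [40] → [40, 24] → [40, 24, 24] → [40, 24, 24, 28]
So `sum(result)` = 116

Answer: 116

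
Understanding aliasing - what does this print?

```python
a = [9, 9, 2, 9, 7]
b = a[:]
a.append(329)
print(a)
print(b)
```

Key concept: slice [:] creates copy.
Step by step:
`a = [9, 9, 2, 9, 7]` → a = [9, 9, 2, 9, 7]
`b = a[:]` → b = [9, 9, 2, 9, 7]
`a.append(329)` → a = [9, 9, 2, 9, 7, 329]
`print(a)` → prints [9, 9, 2, 9, 7, 329]
`print(b)` → prints [9, 9, 2, 9, 7]

Answer:
[9, 9, 2, 9, 7, 329]
[9, 9, 2, 9, 7]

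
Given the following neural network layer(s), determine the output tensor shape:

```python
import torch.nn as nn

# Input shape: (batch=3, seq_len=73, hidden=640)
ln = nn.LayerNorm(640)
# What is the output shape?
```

Input: (3, 73, 640) -> Output: (3, 73, 640)

Answer: (3, 73, 640)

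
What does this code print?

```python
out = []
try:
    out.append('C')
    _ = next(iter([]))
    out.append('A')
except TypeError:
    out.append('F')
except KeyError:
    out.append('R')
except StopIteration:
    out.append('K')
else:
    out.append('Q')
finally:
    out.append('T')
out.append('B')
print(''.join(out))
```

Execution trace: 'C' (try body) → 'K' (except StopIteration) → 'T' (finally) → 'B' (after the try/except). Output: CKTB

Answer: CKTB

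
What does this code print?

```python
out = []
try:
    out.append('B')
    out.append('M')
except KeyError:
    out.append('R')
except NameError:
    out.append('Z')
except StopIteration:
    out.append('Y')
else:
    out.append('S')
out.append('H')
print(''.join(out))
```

Execution trace: 'B' (try body) → 'M' (try body, no exception) → 'S' (else) → 'H' (after the try/except). Output: BMSH

Answer: BMSH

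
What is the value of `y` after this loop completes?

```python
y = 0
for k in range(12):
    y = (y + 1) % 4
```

Increment mod 4, 12 times = 0
`y` takes the values: 0 → 1 → 2 → 3 → 0 → 1 → 2 → 3 → 0 → 1 → 2 → 3 → 0

Answer: 0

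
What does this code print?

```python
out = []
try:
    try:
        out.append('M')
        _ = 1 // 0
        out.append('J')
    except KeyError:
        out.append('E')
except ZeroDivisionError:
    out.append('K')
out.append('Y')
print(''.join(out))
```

Execution trace: 'M' (try body) → 'K' (outer except ZeroDivisionError) → 'Y' (after the try/except). Output: MKY

Answer: MKY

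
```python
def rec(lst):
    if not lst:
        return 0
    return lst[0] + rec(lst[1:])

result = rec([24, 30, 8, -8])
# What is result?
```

24 + 30 + 8 + (-8) + 0 = 54

Answer: 54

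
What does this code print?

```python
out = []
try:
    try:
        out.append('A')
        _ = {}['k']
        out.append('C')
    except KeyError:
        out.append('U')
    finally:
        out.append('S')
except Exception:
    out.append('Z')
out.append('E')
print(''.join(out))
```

Execution trace: 'A' (inner try body) → 'U' (inner except KeyError) → 'S' (inner finally) → 'E' (after the try/except). Output: AUSE

Answer: AUSE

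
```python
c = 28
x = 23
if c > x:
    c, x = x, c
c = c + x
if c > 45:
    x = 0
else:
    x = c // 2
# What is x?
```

Trace:
`c = 28` → c = 28
`x = 23` → x = 23
`if c > x: ...` → c > x is True → c = 23; x = 28
`c = c + x` → c = 51
`if c > 45: ...` → c > 45 is True → x = 0
So x = 0

Answer: 0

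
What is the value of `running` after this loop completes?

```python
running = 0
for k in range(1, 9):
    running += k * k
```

Sum of squares 1² to 8² = 204
`running` takes the values: 0 → 1 → 5 → 14 → 30 → 55 → 91 → 140 → 204

Answer: 204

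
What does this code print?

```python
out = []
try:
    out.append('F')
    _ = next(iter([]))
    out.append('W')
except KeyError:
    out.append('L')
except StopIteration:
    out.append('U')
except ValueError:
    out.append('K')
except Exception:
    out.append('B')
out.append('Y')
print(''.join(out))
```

Execution trace: 'F' (try body) → 'U' (except StopIteration) → 'Y' (after the try/except). Output: FUY

Answer: FUY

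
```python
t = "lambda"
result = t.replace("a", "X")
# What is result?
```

Trace:
`t = "lambda"` → t = 'lambda'
`result = t.replace("a", "X")` → result = 'lXmbdX'
So result = 'lXmbdX'

Answer: 'lXmbdX'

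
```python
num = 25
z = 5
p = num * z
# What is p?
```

Trace:
`num = 25` → num = 25
`z = 5` → z = 5
`p = num * z` → p = 125
So p = 125

Answer: 125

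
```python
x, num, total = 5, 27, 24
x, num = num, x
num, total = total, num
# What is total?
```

Trace:
`x, num, total = 5, 27, 24` → x = 5; num = 27; total = 24
`x, num = num, x` → x = 27; num = 5
`num, total = total, num` → num = 24; total = 5
So total = 5

Answer: 5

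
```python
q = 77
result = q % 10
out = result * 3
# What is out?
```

Trace:
`q = 77` → q = 77
`result = q % 10` → result = 7
`out = result * 3` → out = 21
So out = 21

Answer: 21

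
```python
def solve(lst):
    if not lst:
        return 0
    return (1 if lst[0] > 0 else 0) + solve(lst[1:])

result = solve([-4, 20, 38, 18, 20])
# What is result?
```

Count of positive elements in [-4, 20, 38, 18, 20] = 4

Answer: 4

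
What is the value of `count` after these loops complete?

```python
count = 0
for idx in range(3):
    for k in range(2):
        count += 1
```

3 * 2 = 6
`count` takes the values: 0 → 1 → 2 → 3 → 4 → 5 → 6

Answer: 6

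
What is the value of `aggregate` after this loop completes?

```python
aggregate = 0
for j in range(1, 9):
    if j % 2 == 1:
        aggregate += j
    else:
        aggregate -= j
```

Add odd, subtract even
`aggregate` takes the values: 0 → 1 → -1 → 2 → -2 → 3 → -3 → 4 → -4

Answer: -4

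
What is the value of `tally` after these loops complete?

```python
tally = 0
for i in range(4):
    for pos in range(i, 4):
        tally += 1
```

Upper triangle: 4 + 3 + ... + 1
`tally` takes the values: 0 → 1 → 2 → 3 → 4 → 5 → 6 → 7 → 8 → 9 → 10

Answer: 10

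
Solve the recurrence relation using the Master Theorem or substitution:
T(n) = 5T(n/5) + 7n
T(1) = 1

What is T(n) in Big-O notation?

By Master Theorem: a=5, b=5, f(n)=7n. Since log_5(5) = 1 and f(n) = Θ(n^1), Case 2 applies. T(n) = O(n log n).

Answer: O(n log n)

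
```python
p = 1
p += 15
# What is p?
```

Trace:
`p = 1` → p = 1
`p += 15` → p = 16
So p = 16

Answer: 16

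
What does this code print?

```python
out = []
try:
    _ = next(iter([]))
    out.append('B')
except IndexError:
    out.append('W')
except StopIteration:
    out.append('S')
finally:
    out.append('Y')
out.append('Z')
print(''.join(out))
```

Execution trace: 'S' (except StopIteration) → 'Y' (finally) → 'Z' (after the try/except). Output: SYZ

Answer: SYZ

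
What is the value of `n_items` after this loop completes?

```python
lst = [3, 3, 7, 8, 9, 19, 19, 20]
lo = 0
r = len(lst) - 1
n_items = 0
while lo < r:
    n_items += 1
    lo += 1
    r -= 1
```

Iterations until pointers meet (list length 8)
`n_items` takes the values: 0 → 1 → 2 → 3 → 4

Answer: 4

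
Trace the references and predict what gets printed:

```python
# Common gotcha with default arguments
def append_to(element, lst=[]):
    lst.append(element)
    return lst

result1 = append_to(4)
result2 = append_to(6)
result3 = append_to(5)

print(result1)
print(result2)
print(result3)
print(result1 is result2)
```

Key concept: mutable default argument gotcha.
Step by step:
`result1 = append_to(4)` → result1 = [4]
`result2 = append_to(6)` → result1 = [4, 6] (same object as result2); result2 = [4, 6] (same object as result1)
`result3 = append_to(5)` → result1 = [4, 6, 5] (same object as result2, result3); result2 = [4, 6, 5] (same object as result1, result3); result3 = [4, 6, 5] (same object as result1, result2)
`print(result1)` → prints [4, 6, 5]
`print(result2)` → prints [4, 6, 5]
`print(result3)` → prints [4, 6, 5]
`print(result1 is result2)` → prints True

Answer:
[4, 6, 5]
[4, 6, 5]
[4, 6, 5]
True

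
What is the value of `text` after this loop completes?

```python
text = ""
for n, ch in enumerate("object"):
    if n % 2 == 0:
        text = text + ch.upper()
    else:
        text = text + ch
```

Uppercase even positions in 'object'
`text` takes the values: "" → "O" → "Ob" → "ObJ" → "ObJe" → "ObJeC" → "ObJeCt"

Answer: "ObJeCt"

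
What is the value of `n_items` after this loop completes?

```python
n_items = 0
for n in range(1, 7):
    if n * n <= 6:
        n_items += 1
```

Count numbers where n² ≤ 6
`n_items` takes the values: 0 → 1 → 2

Answer: 2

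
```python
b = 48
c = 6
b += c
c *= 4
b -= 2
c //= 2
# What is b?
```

Trace:
`b = 48` → b = 48
`c = 6` → c = 6
`b += c` → b = 54
`c *= 4` → c = 24
`b -= 2` → b = 52
`c //= 2` → c = 12
So b = 52

Answer: 52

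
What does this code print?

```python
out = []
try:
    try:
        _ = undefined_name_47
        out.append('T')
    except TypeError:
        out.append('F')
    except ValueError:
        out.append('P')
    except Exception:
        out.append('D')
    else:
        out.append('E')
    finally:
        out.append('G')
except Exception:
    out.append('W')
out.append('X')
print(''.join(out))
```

Execution trace: 'D' (inner except Exception) → 'G' (inner finally) → 'X' (after the try/except). Output: DGX

Answer: DGX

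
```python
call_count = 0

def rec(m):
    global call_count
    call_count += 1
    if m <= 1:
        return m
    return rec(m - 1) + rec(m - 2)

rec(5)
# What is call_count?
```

Calls(m) = 1 + Calls(m-1) + Calls(m-2); Calls(0)=Calls(1)=1. For m=5 this gives 15.

Answer: 15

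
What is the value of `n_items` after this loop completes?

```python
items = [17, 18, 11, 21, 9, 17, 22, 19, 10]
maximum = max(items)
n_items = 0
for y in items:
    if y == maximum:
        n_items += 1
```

Count of max value 22 in [17, 18, 11, 21, 9, 17, 22, 19, 10]
`n_items` takes the values: 0 → 1

Answer: 1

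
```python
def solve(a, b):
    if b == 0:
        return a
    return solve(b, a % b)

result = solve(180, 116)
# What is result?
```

solve(180, 116) -> solve(116, 64) -> solve(64, 52) -> solve(52, 12) -> solve(12, 4) -> solve(4, 0) -> 4

Answer: 4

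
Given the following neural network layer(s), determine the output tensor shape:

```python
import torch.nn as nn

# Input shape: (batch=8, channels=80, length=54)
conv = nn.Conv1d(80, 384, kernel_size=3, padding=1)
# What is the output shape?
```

Input: (8, 80, 54) -> Output: (8, 384, 54)

Answer: (8, 384, 54)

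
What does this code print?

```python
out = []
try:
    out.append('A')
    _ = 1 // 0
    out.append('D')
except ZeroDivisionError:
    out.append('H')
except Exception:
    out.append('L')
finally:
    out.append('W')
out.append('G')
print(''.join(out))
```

Execution trace: 'A' (try body) → 'H' (except ZeroDivisionError) → 'W' (finally) → 'G' (after the try/except). Output: AHWG

Answer: AHWG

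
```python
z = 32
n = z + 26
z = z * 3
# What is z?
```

Trace:
`z = 32` → z = 32
`n = z + 26` → n = 58
`z = z * 3` → z = 96
So z = 96

Answer: 96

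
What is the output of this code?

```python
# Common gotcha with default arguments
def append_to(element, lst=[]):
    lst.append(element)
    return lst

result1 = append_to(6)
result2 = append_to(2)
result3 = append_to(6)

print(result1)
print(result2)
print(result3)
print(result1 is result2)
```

Key concept: mutable default argument gotcha.
Step by step:
`result1 = append_to(6)` → result1 = [6]
`result2 = append_to(2)` → result1 = [6, 2] (same object as result2); result2 = [6, 2] (same object as result1)
`result3 = append_to(6)` → result1 = [6, 2, 6] (same object as result2, result3); result2 = [6, 2, 6] (same object as result1, result3); result3 = [6, 2, 6] (same object as result1, result2)
`print(result1)` → prints [6, 2, 6]
`print(result2)` → prints [6, 2, 6]
`print(result3)` → prints [6, 2, 6]
`print(result1 is result2)` → prints True

Answer:
[6, 2, 6]
[6, 2, 6]
[6, 2, 6]
True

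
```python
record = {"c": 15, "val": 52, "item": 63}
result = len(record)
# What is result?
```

Trace:
`record = {"c": 15, "val": 52, "item": 63}` → record = {'c': 15, 'val': 52, 'item': 63}
`result = len(record)` → result = 3
So result = 3

Answer: 3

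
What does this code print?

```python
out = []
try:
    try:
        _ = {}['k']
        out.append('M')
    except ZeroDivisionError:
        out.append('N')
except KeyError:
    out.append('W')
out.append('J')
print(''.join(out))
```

Execution trace: 'W' (outer except KeyError) → 'J' (after the try/except). Output: WJ

Answer: WJ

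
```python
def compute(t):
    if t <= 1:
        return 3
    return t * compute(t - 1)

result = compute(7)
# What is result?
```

compute(7) = 7 * 6 * 5 * 4 * 3 * 2 * 3 = 15120

Answer: 15120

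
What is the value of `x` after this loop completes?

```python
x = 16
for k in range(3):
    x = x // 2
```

Halve 3 times: 16 // 2^3 = 2
`x` takes the values: 16 → 8 → 4 → 2

Answer: 2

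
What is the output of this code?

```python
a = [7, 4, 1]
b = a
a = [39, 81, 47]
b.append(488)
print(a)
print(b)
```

Key concept: rebinding vs mutation: a is rebound to a new list, b still points at the original.
Step by step:
`a = [7, 4, 1]` → a = [7, 4, 1]
`b = a` → b = [7, 4, 1] (same object as a)
`a = [39, 81, 47]` → a = [39, 81, 47]
`b.append(488)` → b = [7, 4, 1, 488]
`print(a)` → prints [39, 81, 47]
`print(b)` → prints [7, 4, 1, 488]

Answer:
[39, 81, 47]
[7, 4, 1, 488]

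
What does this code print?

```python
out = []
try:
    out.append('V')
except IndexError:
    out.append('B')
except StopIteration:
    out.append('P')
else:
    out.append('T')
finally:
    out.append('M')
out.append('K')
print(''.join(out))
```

Execution trace: 'V' (try body, no exception) → 'T' (else) → 'M' (finally) → 'K' (after the try/except). Output: VTMK

Answer: VTMK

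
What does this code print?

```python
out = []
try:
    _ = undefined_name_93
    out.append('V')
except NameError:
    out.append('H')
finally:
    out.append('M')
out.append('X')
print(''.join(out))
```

Execution trace: 'H' (except NameError) → 'M' (finally) → 'X' (after the try/except). Output: HMX

Answer: HMX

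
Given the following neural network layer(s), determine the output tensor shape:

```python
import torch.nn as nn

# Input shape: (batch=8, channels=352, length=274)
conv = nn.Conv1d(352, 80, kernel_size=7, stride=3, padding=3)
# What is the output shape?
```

Input: (8, 352, 274) -> Output: (8, 80, 92)

Answer: (8, 80, 92)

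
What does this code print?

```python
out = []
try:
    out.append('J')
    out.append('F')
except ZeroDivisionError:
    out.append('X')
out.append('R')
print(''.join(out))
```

Execution trace: 'J' (try body) → 'F' (try body, no exception) → 'R' (after the try/except). Output: JFR

Answer: JFR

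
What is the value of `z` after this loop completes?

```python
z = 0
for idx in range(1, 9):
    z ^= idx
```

XOR of 1 to 8
`z` takes the values: 0 → 1 → 3 → 0 → 4 → 1 → 7 → 0 → 8

Answer: 8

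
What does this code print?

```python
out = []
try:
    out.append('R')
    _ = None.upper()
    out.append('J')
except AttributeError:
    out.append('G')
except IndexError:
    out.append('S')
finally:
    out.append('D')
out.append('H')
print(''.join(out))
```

Execution trace: 'R' (try body) → 'G' (except AttributeError) → 'D' (finally) → 'H' (after the try/except). Output: RGDH

Answer: RGDH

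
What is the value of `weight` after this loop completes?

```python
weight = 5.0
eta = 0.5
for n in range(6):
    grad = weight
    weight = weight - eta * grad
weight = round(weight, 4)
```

Gradient descent: w = 5.0 * (1 - 0.5)^6
`weight` takes the values: 5.0 → 2.5 → 1.25 → 0.625 → 0.3125 → 0.15625 → 0.078125 → 0.0781

Answer: 0.0781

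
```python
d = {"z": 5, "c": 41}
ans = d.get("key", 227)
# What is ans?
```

Trace:
`d = {"z": 5, "c": 41}` → d = {'z': 5, 'c': 41}
`ans = d.get("key", 227)` → ans = 227
So ans = 227

Answer: 227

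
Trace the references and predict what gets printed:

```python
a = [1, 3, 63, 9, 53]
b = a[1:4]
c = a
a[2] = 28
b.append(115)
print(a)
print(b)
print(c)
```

Key concept: slice vs alias.
Step by step:
`a = [1, 3, 63, 9, 53]` → a = [1, 3, 63, 9, 53]
`b = a[1:4]` → b = [3, 63, 9]
`c = a` → c = [1, 3, 63, 9, 53] (same object as a)
`a[2] = 28` → a = [1, 3, 28, 9, 53] (same object as c); c = [1, 3, 28, 9, 53] (same object as a)
`b.append(115)` → b = [3, 63, 9, 115]
`print(a)` → prints [1, 3, 28, 9, 53]
`print(b)` → prints [3, 63, 9, 115]
`print(c)` → prints [1, 3, 28, 9, 53]

Answer:
[1, 3, 28, 9, 53]
[3, 63, 9, 115]
[1, 3, 28, 9, 53]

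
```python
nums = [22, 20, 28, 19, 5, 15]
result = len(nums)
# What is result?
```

Trace:
`nums = [22, 20, 28, 19, 5, 15]` → nums = [22, 20, 28, 19, 5, 15]
`result = len(nums)` → result = 6
So result = 6

Answer: 6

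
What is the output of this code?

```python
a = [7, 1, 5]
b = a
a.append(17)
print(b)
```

Key concept: basic list aliasing.
Step by step:
`a = [7, 1, 5]` → a = [7, 1, 5]
`b = a` → b = [7, 1, 5] (same object as a)
`a.append(17)` → a = [7, 1, 5, 17] (same object as b); b = [7, 1, 5, 17] (same object as a)
`print(b)` → prints [7, 1, 5, 17]

Answer: [7, 1, 5, 17]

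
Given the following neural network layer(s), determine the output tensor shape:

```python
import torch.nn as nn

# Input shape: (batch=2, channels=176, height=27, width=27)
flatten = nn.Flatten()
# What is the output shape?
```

Input: (2, 176, 27, 27) -> Output: (2, 128304)

Answer: (2, 128304)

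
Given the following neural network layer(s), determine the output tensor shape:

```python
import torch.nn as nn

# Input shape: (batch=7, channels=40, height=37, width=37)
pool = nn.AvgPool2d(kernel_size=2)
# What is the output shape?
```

Input: (7, 40, 37, 37) -> Output: (7, 40, 18, 18)

Answer: (7, 40, 18, 18)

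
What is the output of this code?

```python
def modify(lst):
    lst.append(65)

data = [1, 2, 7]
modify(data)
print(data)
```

Key concept: function modifies passed list.
Step by step:
`data = [1, 2, 7]` → data = [1, 2, 7]
`modify(data)` → data = [1, 2, 7, 65]
`print(data)` → prints [1, 2, 7, 65]

Answer: [1, 2, 7, 65]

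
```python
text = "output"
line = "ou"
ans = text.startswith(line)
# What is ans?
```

Trace:
`text = "output"` → text = 'output'
`line = "ou"` → line = 'ou'
`ans = text.startswith(line)` → ans = True
So ans = True

Answer: True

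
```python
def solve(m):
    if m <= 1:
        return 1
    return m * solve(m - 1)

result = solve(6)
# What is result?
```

solve(6) = 6 * 5 * 4 * 3 * 2 * 1 = 720

Answer: 720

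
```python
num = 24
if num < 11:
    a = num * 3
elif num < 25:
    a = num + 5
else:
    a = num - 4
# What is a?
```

Trace:
`num = 24` → num = 24
`if num < 11: ...` → num < 11 is False, num < 25 is True → a = 29
So a = 29

Answer: 29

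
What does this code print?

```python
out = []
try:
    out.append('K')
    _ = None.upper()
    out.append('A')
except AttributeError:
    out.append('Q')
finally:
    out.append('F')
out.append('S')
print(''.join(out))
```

Execution trace: 'K' (try body) → 'Q' (except AttributeError) → 'F' (finally) → 'S' (after the try/except). Output: KQFS

Answer: KQFS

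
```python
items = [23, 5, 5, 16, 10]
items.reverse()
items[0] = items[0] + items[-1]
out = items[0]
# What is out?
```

Trace:
`items = [23, 5, 5, 16, 10]` → items = [23, 5, 5, 16, 10]
`items.reverse()` → items = [10, 16, 5, 5, 23]
`items[0] = items[0] + items[-1]` → items = [33, 16, 5, 5, 23]
`out = items[0]` → out = 33
So out = 33

Answer: 33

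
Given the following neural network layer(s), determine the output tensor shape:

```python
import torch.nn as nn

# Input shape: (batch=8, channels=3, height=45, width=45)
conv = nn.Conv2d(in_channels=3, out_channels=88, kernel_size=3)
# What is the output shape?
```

Input: (8, 3, 45, 45) -> Output: (8, 88, 43, 43)

Answer: (8, 88, 43, 43)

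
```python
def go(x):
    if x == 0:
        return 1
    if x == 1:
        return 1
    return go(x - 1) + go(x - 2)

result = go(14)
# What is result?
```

Build up from base cases: go(0)=1, go(1)=1, go(2)=2, go(3)=3, go(4)=5, go(5)=8, go(6)=13, ..., go(14)=610

Answer: 610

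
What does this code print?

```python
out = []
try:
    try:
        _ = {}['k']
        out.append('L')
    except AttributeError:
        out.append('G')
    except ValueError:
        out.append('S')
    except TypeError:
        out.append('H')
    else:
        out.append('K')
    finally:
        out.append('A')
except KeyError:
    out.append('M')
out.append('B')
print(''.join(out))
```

Execution trace: 'A' (finally) → 'M' (outer except KeyError) → 'B' (after the try/except). Output: AMB

Answer: AMB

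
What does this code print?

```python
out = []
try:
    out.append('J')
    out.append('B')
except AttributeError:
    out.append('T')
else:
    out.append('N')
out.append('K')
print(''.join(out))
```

Execution trace: 'J' (try body) → 'B' (try body, no exception) → 'N' (else) → 'K' (after the try/except). Output: JBNK

Answer: JBNK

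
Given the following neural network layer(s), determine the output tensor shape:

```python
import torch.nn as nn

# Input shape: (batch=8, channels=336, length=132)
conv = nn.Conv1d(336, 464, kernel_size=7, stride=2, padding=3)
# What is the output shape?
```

Input: (8, 336, 132) -> Output: (8, 464, 66)

Answer: (8, 464, 66)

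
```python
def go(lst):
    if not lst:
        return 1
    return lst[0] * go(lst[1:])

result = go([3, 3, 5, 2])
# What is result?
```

Product over [3, 3, 5, 2] = 3 * 3 * 5 * 2 = 90

Answer: 90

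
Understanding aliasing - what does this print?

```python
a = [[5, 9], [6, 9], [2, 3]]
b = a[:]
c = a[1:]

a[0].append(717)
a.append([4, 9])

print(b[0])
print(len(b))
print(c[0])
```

Key concept: slice with nested mutation.
Step by step:
`a = [[5, 9], [6, 9], [2, 3]]` → a = [[5, 9], [6, 9], [2, 3]]
`b = a[:]` → b = [[5, 9], [6, 9], [2, 3]]
`c = a[1:]` → c = [[6, 9], [2, 3]]
`a[0].append(717)` → a = [[5, 9, 717], [6, 9], [2, 3]]; b = [[5, 9, 717], [6, 9], [2, 3]]
`a.append([4, 9])` → a = [[5, 9, 717], [6, 9], [2, 3], [4, 9]]
`print(b[0])` → prints [5, 9, 717]
`print(len(b))` → prints 3
`print(c[0])` → prints [6, 9]

Answer:
[5, 9, 717]
3
[6, 9]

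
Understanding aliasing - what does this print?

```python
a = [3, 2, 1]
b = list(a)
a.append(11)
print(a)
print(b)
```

Key concept: list() constructor creates copy.
Step by step:
`a = [3, 2, 1]` → a = [3, 2, 1]
`b = list(a)` → b = [3, 2, 1]
`a.append(11)` → a = [3, 2, 1, 11]
`print(a)` → prints [3, 2, 1, 11]
`print(b)` → prints [3, 2, 1]

Answer:
[3, 2, 1, 11]
[3, 2, 1]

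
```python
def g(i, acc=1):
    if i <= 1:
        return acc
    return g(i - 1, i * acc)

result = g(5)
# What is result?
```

Accumulator trace (n, acc): (5, 1) -> (4, 5) -> (3, 20) -> (2, 60) -> (1, 120) -> return 120

Answer: 120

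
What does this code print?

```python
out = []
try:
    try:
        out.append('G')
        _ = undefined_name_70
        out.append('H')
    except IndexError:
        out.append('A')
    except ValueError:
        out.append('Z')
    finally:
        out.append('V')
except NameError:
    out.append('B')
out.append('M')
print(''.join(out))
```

Execution trace: 'G' (try body) → 'V' (finally) → 'B' (outer except NameError) → 'M' (after the try/except). Output: GVBM

Answer: GVBM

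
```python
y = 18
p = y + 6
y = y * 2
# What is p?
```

Trace:
`y = 18` → y = 18
`p = y + 6` → p = 24
`y = y * 2` → y = 36
So p = 24

Answer: 24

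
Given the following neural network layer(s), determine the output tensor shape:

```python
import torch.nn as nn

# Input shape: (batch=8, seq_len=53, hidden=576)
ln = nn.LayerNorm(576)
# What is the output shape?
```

Input: (8, 53, 576) -> Output: (8, 53, 576)

Answer: (8, 53, 576)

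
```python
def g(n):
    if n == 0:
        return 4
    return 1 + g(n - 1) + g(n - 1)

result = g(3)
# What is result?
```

g(n) = 1 + 2·g(n-1), g(0)=4. Closed form: (4+1)·2^3 - 1 = 39.

Answer: 39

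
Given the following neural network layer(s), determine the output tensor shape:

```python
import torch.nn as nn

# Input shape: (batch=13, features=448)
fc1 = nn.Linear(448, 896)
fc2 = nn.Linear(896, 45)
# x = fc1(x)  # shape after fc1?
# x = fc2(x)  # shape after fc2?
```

Input: (13, 448) -> after fc1: (13, 896) -> Output: (13, 45)

Answer: (13, 45)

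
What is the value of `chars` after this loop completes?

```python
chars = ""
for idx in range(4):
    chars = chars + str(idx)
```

Concatenate digits 0 to 3
`chars` takes the values: "" → "0" → "01" → "012" → "0123"

Answer: "0123"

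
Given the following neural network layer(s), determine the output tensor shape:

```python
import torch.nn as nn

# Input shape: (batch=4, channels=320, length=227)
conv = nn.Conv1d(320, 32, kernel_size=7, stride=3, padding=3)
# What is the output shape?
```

Input: (4, 320, 227) -> Output: (4, 32, 76)

Answer: (4, 32, 76)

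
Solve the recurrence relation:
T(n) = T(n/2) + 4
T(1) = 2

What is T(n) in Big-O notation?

Each step divides n by 2 and adds 4. After log_2(n) steps we reach T(1)=2. So T(n) = 4·log_2(n) + 2 = O(log n).

Answer: O(log n)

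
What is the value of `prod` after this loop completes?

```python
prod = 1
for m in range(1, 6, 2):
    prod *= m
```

Product of 1, 3, 5, ... up to 5
`prod` takes the values: 1 → 3 → 15

Answer: 15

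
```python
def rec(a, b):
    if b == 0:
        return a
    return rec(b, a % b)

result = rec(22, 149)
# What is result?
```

rec(22, 149) -> rec(149, 22) -> rec(22, 17) -> rec(17, 5) -> rec(5, 2) -> rec(2, 1) -> rec(1, 0) -> 1

Answer: 1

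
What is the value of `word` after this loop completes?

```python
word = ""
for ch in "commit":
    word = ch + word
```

Reverse 'commit'
`word` takes the values: "" → "c" → "oc" → "moc" → "mmoc" → "immoc" → "timmoc"

Answer: "timmoc"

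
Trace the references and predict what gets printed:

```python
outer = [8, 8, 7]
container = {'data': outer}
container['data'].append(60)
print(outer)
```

Key concept: dict holds reference to list.
Step by step:
`outer = [8, 8, 7]` → outer = [8, 8, 7]
`container = {'data': outer}` → container = {'data': [8, 8, 7]}
`container['data'].append(60)` → outer = [8, 8, 7, 60]; container = {'data': [8, 8, 7, 60]}
`print(outer)` → prints [8, 8, 7, 60]

Answer: [8, 8, 7, 60]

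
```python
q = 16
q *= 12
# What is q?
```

Trace:
`q = 16` → q = 16
`q *= 12` → q = 192
So q = 192

Answer: 192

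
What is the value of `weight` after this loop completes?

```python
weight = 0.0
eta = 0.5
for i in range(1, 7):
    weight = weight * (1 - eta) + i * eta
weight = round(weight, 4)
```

Moving average with lr=0.5
`weight` takes the values: 0.0 → 0.5 → 1.25 → 2.125 → 3.0625 → 4.03125 → 5.015625 → 5.0156

Answer: 5.0156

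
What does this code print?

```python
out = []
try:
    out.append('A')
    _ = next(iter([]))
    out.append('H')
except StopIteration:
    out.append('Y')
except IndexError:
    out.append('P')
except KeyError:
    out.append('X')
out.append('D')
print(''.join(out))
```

Execution trace: 'A' (try body) → 'Y' (except StopIteration) → 'D' (after the try/except). Output: AYD

Answer: AYD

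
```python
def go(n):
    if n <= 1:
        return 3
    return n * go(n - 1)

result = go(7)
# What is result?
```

go(7) = 7 * 6 * 5 * 4 * 3 * 2 * 3 = 15120

Answer: 15120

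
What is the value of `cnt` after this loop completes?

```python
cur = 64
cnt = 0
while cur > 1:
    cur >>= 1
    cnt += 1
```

Count right shifts until 1
`cnt` takes the values: 0 → 1 → 2 → 3 → 4 → 5 → 6

Answer: 6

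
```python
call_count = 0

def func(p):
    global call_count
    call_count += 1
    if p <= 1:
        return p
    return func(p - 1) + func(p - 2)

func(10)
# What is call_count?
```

Calls(p) = 1 + Calls(p-1) + Calls(p-2); Calls(0)=Calls(1)=1. For p=10 this gives 177.

Answer: 177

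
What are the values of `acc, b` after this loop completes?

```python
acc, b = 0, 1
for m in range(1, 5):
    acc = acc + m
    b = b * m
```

Sum and factorial of 1 to 4
`acc, b` takes the values: (0, 1) → (1, 1) → (3, 1) → (3, 2) → (6, 2) → (6, 6) → (10, 6) → (10, 24)

Answer: 10, 24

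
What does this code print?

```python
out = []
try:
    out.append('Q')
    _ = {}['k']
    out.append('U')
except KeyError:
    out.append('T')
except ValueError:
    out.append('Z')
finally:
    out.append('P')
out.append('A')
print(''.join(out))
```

Execution trace: 'Q' (try body) → 'T' (except KeyError) → 'P' (finally) → 'A' (after the try/except). Output: QTPA

Answer: QTPA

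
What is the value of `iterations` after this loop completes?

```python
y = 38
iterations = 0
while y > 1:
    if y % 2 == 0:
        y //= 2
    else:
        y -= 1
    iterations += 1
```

Steps to reduce 38 to 1
`iterations` takes the values: 0 → 1 → 2 → 3 → 4 → 5 → 6 → 7

Answer: 7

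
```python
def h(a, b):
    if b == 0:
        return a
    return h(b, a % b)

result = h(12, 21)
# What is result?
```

h(12, 21) -> h(21, 12) -> h(12, 9) -> h(9, 3) -> h(3, 0) -> 3

Answer: 3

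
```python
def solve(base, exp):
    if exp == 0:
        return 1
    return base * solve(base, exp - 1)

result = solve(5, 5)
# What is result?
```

solve(5, 5) = 5 * 5 * 5 * 5 * 5 = 3125

Answer: 3125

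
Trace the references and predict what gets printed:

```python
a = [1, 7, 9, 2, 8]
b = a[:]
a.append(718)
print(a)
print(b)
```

Key concept: slice [:] creates copy.
Step by step:
`a = [1, 7, 9, 2, 8]` → a = [1, 7, 9, 2, 8]
`b = a[:]` → b = [1, 7, 9, 2, 8]
`a.append(718)` → a = [1, 7, 9, 2, 8, 718]
`print(a)` → prints [1, 7, 9, 2, 8, 718]
`print(b)` → prints [1, 7, 9, 2, 8]

Answer:
[1, 7, 9, 2, 8, 718]
[1, 7, 9, 2, 8]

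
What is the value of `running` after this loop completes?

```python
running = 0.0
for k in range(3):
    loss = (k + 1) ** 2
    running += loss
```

Sum of squared losses 1² + 2² + ... + 3²
`running` takes the values: 0.0 → 1.0 → 5.0 → 14.0

Answer: 14.0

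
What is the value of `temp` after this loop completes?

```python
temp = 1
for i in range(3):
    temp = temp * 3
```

Multiply by 3, 3 times: 1 * 3^3 = 27
`temp` takes the values: 1 → 3 → 9 → 27

Answer: 27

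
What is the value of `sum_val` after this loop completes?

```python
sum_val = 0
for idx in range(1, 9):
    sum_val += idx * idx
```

Sum of squares 1² to 8² = 204
`sum_val` takes the values: 0 → 1 → 5 → 14 → 30 → 55 → 91 → 140 → 204

Answer: 204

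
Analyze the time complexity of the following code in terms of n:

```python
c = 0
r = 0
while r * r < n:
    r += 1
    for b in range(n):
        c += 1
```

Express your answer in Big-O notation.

Each loop level contributes: √n × n. Multiplying the contributions gives O(n√n).

Answer: O(n√n)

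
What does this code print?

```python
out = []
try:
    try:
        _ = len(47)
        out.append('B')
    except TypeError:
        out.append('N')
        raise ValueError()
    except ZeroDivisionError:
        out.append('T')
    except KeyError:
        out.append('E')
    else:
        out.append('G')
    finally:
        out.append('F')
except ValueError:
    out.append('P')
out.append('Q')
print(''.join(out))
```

Execution trace: 'N' (inner except TypeError) → 'F' (inner finally) → 'P' (outer except ValueError) → 'Q' (after the try/except). Output: NFPQ

Answer: NFPQ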